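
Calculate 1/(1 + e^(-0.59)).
0.6434

sigmoid(0.59) = 1/(1 + e^(-0.59)) = 1/(1 + 0.5543) = 0.6434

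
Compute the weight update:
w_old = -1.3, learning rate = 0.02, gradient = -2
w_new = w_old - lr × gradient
w_new = -1.26

w_new = w - η·∂L/∂w = -1.3 - 0.02×(-2) = -1.3 - (-0.04) = -1.26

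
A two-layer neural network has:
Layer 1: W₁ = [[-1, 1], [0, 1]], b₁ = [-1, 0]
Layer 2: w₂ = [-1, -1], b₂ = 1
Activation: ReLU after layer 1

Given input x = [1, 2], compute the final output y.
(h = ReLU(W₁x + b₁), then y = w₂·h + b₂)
y = -1

Layer 1 pre-activation: z₁ = [0, 2]
After ReLU: h = [0, 2]
Layer 2 output: y = -1×0 + -1×2 + 1 = -1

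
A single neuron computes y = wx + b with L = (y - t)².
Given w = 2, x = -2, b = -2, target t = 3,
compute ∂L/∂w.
∂L/∂w = 36

y = wx + b = (2)(-2) + -2 = -6
∂L/∂y = 2(y - t) = 2(-6 - 3) = -18
∂y/∂w = x = -2
∂L/∂w = ∂L/∂y · ∂y/∂w = -18 × -2 = 36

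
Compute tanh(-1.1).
-0.8005

tanh(-1.1) = (e^(-1.1) - e^(1.1))/(e^(-1.1) + e^(1.1)) = -0.8005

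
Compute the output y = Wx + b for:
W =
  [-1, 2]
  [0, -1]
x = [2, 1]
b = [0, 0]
y = [0, -1]

Wx = [-1×2 + 2×1, 0×2 + -1×1]
   = [0, -1]
y = Wx + b = [0 + 0, -1 + 0] = [0, -1]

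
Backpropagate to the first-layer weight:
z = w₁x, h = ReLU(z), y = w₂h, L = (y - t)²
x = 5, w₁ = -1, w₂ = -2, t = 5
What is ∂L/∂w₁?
∂L/∂w₁ = 0

Forward pass:
z = w₁x = -1×5 = -5
h = ReLU(-5) = 0
y = w₂h = -2×0 = 0

Backward pass:
∂L/∂y = 2(y - t) = 2(0 - 5) = -10
∂y/∂h = w₂ = -2
∂h/∂z = 0 (ReLU derivative)
∂z/∂w₁ = x = 5

∂L/∂w₁ = -10 × -2 × 0 × 5 = 0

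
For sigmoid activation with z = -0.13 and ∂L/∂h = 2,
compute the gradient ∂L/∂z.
∂L/∂z = 0.4979

σ(-0.13) = 0.4675
σ'(-0.13) = σ(-0.13)(1 - σ(-0.13)) = 0.4675 × 0.5325 = 0.2489
∂L/∂z = ∂L/∂h · σ'(z) = 2 × 0.2489 = 0.4979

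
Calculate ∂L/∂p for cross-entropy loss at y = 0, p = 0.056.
∂L/∂p = 1.059

∂L/∂p = -y/p + (1-y)/(1-p) = 0 + 1/0.944 = 1.059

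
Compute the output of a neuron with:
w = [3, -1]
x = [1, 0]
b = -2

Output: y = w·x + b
y = 1

y = (3)(1) + (-1)(0) + -2 = 1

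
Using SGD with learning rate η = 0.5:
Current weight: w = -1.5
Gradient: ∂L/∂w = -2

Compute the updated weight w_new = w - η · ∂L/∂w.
w_new = -0.5

w_new = w - η·∂L/∂w = -1.5 - 0.5×(-2) = -1.5 - (-1) = -0.5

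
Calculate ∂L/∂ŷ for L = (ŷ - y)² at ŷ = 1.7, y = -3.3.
∂L/∂ŷ = 10.0

∂L/∂ŷ = 2(ŷ - y) = 2(1.7 - -3.3) = 2(5.0) = 10.0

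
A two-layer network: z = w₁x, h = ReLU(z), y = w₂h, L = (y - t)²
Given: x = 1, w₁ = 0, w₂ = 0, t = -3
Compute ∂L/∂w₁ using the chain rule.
∂L/∂w₁ = 0

Forward pass:
z = w₁x = 0×1 = 0
h = ReLU(0) = 0
y = w₂h = 0×0 = 0

Backward pass:
∂L/∂y = 2(y - t) = 2(0 - -3) = 6
∂y/∂h = w₂ = 0
∂h/∂z = 0 (ReLU derivative)
∂z/∂w₁ = x = 1

∂L/∂w₁ = 6 × 0 × 0 × 1 = 0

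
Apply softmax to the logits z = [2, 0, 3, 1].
p = [0.2369, 0.0321, 0.6439, 0.0871]

exp(z) = [7.389, 1, 20.09, 2.718]
Sum = 31.19
p = [0.2369, 0.0321, 0.6439, 0.0871]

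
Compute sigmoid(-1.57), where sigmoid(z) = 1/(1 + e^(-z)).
0.1722

sigmoid(-1.57) = 1/(1 + e^(1.57)) = 1/(1 + 4.807) = 0.1722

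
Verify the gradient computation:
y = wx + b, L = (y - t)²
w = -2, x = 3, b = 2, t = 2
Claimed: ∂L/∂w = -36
Correct

y = (-2)(3) + 2 = -4
∂L/∂y = 2(y - t) = 2(-4 - 2) = -12
∂y/∂w = x = 3
∂L/∂w = -12 × 3 = -36

Claimed value: -36
Correct: The correct gradient is -36.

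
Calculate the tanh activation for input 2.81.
0.9928

tanh(2.81) = (e^(2.81) - e^(-2.81))/(e^(2.81) + e^(-2.81)) = 0.9928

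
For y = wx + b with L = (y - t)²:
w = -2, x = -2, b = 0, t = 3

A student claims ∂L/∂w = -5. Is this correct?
Incorrect

y = (-2)(-2) + 0 = 4
∂L/∂y = 2(y - t) = 2(4 - 3) = 2
∂y/∂w = x = -2
∂L/∂w = 2 × -2 = -4

Claimed value: -5
Incorrect: The correct gradient is -4.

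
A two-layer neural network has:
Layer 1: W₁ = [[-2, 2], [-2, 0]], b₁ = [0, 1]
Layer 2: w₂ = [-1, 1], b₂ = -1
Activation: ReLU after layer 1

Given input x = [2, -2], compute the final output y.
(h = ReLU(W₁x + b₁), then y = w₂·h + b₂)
y = -1

Layer 1 pre-activation: z₁ = [-8, -3]
After ReLU: h = [0, 0]
Layer 2 output: y = -1×0 + 1×0 + -1 = -1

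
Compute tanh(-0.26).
-0.2543

tanh(-0.26) = (e^(-0.26) - e^(0.26))/(e^(-0.26) + e^(0.26)) = -0.2543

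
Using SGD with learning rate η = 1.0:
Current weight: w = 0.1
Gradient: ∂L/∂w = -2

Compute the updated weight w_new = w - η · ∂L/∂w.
w_new = 2.1

w_new = w - η·∂L/∂w = 0.1 - 1.0×(-2) = 0.1 - (-2) = 2.1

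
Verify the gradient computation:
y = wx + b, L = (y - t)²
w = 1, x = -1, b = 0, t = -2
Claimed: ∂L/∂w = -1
Incorrect

y = (1)(-1) + 0 = -1
∂L/∂y = 2(y - t) = 2(-1 - -2) = 2
∂y/∂w = x = -1
∂L/∂w = 2 × -1 = -2

Claimed value: -1
Incorrect: The correct gradient is -2.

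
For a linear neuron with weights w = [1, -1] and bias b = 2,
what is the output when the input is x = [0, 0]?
y = 2

y = (1)(0) + (-1)(0) + 2 = 2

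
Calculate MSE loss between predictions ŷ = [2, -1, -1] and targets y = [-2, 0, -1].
MSE = 5.667

MSE = (1/3)((2--2)² + (-1-0)² + (-1--1)²) = (1/3)(16 + 1 + 0) = 5.667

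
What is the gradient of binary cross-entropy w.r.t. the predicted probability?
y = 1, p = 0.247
∂L/∂p = -4.049

∂L/∂p = -y/p + (1-y)/(1-p) = -1/0.247 + 0 = -4.049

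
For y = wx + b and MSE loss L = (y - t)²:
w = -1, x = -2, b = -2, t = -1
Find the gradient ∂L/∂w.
∂L/∂w = -4

y = wx + b = (-1)(-2) + -2 = 0
∂L/∂y = 2(y - t) = 2(0 - -1) = 2
∂y/∂w = x = -2
∂L/∂w = ∂L/∂y · ∂y/∂w = 2 × -2 = -4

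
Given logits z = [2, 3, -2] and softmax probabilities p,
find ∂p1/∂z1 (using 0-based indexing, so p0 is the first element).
∂p1/∂z1 = 0.1983

p = softmax(z) = [0.2676, 0.7275, 0.004902]
p1 = 0.7275

∂p1/∂z1 = p1(1 - p1) = 0.7275 × (1 - 0.7275) = 0.1983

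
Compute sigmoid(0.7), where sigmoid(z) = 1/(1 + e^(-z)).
0.6682

sigmoid(0.7) = 1/(1 + e^(-0.7)) = 1/(1 + 0.4966) = 0.6682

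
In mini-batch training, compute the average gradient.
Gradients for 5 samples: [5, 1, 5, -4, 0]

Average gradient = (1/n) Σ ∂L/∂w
Average gradient = 1.4

Average = (1/5)(5 + 1 + 5 + -4 + 0) = 7/5 = 1.4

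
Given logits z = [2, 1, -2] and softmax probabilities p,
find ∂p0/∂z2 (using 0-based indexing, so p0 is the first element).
∂p0/∂z2 = -0.009532

p = softmax(z) = [0.7214, 0.2654, 0.01321]
p0 = 0.7214, p2 = 0.01321

∂p0/∂z2 = -p0 × p2 = -0.7214 × 0.01321 = -0.009532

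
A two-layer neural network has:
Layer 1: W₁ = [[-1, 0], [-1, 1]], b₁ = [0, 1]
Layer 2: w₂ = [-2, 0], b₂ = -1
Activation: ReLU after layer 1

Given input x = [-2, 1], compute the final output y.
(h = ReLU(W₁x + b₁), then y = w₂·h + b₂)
y = -5

Layer 1 pre-activation: z₁ = [2, 4]
After ReLU: h = [2, 4]
Layer 2 output: y = -2×2 + 0×4 + -1 = -5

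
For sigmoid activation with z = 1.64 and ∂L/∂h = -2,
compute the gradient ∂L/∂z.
∂L/∂z = -0.2721

σ(1.64) = 0.8375
σ'(1.64) = σ(1.64)(1 - σ(1.64)) = 0.8375 × 0.1625 = 0.1361
∂L/∂z = ∂L/∂h · σ'(z) = -2 × 0.1361 = -0.2721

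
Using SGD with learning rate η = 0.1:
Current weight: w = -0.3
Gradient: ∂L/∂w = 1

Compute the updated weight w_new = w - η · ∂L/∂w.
w_new = -0.4

w_new = w - η·∂L/∂w = -0.3 - 0.1×(1) = -0.3 - (0.1) = -0.4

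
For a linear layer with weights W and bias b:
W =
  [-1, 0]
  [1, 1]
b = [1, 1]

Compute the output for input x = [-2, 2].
y = [3, 1]

Wx = [-1×-2 + 0×2, 1×-2 + 1×2]
   = [2, 0]
y = Wx + b = [2 + 1, 0 + 1] = [3, 1]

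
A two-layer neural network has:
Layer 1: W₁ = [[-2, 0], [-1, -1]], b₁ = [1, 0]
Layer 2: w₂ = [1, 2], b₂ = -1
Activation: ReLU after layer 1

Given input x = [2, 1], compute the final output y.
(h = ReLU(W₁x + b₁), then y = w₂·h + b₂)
y = -1

Layer 1 pre-activation: z₁ = [-3, -3]
After ReLU: h = [0, 0]
Layer 2 output: y = 1×0 + 2×0 + -1 = -1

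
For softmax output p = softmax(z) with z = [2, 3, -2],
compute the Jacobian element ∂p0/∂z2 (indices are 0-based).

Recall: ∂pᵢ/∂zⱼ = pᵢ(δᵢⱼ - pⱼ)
∂p0/∂z2 = -0.001312

p = softmax(z) = [0.2676, 0.7275, 0.004902]
p0 = 0.2676, p2 = 0.004902

∂p0/∂z2 = -p0 × p2 = -0.2676 × 0.004902 = -0.001312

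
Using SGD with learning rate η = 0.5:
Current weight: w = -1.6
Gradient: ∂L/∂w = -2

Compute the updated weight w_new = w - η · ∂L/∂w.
w_new = -0.6

w_new = w - η·∂L/∂w = -1.6 - 0.5×(-2) = -1.6 - (-1) = -0.6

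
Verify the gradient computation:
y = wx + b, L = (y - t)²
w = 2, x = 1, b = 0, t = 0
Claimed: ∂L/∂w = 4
Correct

y = (2)(1) + 0 = 2
∂L/∂y = 2(y - t) = 2(2 - 0) = 4
∂y/∂w = x = 1
∂L/∂w = 4 × 1 = 4

Claimed value: 4
Correct: The correct gradient is 4.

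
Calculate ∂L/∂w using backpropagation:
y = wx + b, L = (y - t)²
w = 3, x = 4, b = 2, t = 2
∂L/∂w = 96

y = wx + b = (3)(4) + 2 = 14
∂L/∂y = 2(y - t) = 2(14 - 2) = 24
∂y/∂w = x = 4
∂L/∂w = ∂L/∂y · ∂y/∂w = 24 × 4 = 96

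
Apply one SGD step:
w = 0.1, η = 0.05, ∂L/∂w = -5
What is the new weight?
w_new = 0.35

w_new = w - η·∂L/∂w = 0.1 - 0.05×(-5) = 0.1 - (-0.25) = 0.35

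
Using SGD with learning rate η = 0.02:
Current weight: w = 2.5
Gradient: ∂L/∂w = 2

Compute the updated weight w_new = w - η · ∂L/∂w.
w_new = 2.46

w_new = w - η·∂L/∂w = 2.5 - 0.02×(2) = 2.5 - (0.04) = 2.46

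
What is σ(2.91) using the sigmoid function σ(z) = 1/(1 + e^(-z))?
0.9483

sigmoid(2.91) = 1/(1 + e^(-2.91)) = 1/(1 + 0.05448) = 0.9483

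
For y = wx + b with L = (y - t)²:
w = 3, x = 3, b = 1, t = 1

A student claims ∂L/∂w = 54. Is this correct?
Correct

y = (3)(3) + 1 = 10
∂L/∂y = 2(y - t) = 2(10 - 1) = 18
∂y/∂w = x = 3
∂L/∂w = 18 × 3 = 54

Claimed value: 54
Correct: The correct gradient is 54.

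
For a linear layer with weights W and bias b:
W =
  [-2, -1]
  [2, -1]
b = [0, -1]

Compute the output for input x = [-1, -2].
y = [4, -1]

Wx = [-2×-1 + -1×-2, 2×-1 + -1×-2]
   = [4, 0]
y = Wx + b = [4 + 0, 0 + -1] = [4, -1]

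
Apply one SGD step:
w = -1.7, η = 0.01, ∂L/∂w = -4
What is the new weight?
w_new = -1.66

w_new = w - η·∂L/∂w = -1.7 - 0.01×(-4) = -1.7 - (-0.04) = -1.66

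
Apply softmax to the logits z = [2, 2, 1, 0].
p = [0.3995, 0.3995, 0.147, 0.0541]

exp(z) = [7.389, 7.389, 2.718, 1]
Sum = 18.5
p = [0.3995, 0.3995, 0.147, 0.0541]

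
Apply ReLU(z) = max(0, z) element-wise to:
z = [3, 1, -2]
h = [3, 1, 0]

ReLU applied element-wise: max(0,3)=3, max(0,1)=1, max(0,-2)=0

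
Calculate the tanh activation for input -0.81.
-0.6696

tanh(-0.81) = (e^(-0.81) - e^(0.81))/(e^(-0.81) + e^(0.81)) = -0.6696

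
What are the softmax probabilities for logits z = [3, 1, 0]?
p = [0.8438, 0.1142, 0.042]

exp(z) = [20.09, 2.718, 1]
Sum = 23.8
p = [0.8438, 0.1142, 0.042]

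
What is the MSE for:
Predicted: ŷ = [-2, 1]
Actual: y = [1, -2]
MSE = 9

MSE = (1/2)((-2-1)² + (1--2)²) = (1/2)(9 + 9) = 9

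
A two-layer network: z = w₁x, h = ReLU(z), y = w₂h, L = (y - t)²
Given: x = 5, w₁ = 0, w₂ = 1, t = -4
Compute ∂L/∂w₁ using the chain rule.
∂L/∂w₁ = 0

Forward pass:
z = w₁x = 0×5 = 0
h = ReLU(0) = 0
y = w₂h = 1×0 = 0

Backward pass:
∂L/∂y = 2(y - t) = 2(0 - -4) = 8
∂y/∂h = w₂ = 1
∂h/∂z = 0 (ReLU derivative)
∂z/∂w₁ = x = 5

∂L/∂w₁ = 8 × 1 × 0 × 5 = 0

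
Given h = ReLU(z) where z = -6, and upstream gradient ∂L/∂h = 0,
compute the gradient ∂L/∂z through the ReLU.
∂L/∂z = 0

h = ReLU(-6) = 0
Since z < 0: ∂h/∂z = 0
∂L/∂z = ∂L/∂h · ∂h/∂z = 0 × 0 = 0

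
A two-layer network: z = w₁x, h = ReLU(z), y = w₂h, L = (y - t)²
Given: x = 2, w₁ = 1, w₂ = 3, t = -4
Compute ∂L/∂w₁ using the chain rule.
∂L/∂w₁ = 120

Forward pass:
z = w₁x = 1×2 = 2
h = ReLU(2) = 2
y = w₂h = 3×2 = 6

Backward pass:
∂L/∂y = 2(y - t) = 2(6 - -4) = 20
∂y/∂h = w₂ = 3
∂h/∂z = 1 (ReLU derivative)
∂z/∂w₁ = x = 2

∂L/∂w₁ = 20 × 3 × 1 × 2 = 120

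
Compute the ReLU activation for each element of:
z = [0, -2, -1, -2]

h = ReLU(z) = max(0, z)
h = [0, 0, 0, 0]

ReLU applied element-wise: max(0,0)=0, max(0,-2)=0, max(0,-1)=0, max(0,-2)=0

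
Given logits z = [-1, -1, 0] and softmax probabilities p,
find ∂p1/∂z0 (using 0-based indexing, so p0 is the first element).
∂p1/∂z0 = -0.04492

p = softmax(z) = [0.2119, 0.2119, 0.5761]
p1 = 0.2119, p0 = 0.2119

∂p1/∂z0 = -p1 × p0 = -0.2119 × 0.2119 = -0.04492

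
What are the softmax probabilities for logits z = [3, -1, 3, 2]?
p = [0.4191, 0.0077, 0.4191, 0.1542]

exp(z) = [20.09, 0.3679, 20.09, 7.389]
Sum = 47.93
p = [0.4191, 0.0077, 0.4191, 0.1542]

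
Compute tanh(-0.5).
-0.4621

tanh(-0.5) = (e^(-0.5) - e^(0.5))/(e^(-0.5) + e^(0.5)) = -0.4621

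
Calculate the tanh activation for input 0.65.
0.5717

tanh(0.65) = (e^(0.65) - e^(-0.65))/(e^(0.65) + e^(-0.65)) = 0.5717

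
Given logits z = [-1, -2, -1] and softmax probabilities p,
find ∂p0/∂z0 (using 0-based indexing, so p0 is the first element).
∂p0/∂z0 = 0.244

p = softmax(z) = [0.4223, 0.1554, 0.4223]
p0 = 0.4223

∂p0/∂z0 = p0(1 - p0) = 0.4223 × (1 - 0.4223) = 0.244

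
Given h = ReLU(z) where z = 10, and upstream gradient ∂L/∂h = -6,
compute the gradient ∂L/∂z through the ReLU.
∂L/∂z = -6

h = ReLU(10) = 10
Since z > 0: ∂h/∂z = 1
∂L/∂z = ∂L/∂h · ∂h/∂z = -6 × 1 = -6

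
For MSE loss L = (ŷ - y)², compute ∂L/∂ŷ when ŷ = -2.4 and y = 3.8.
∂L/∂ŷ = -12.4

∂L/∂ŷ = 2(ŷ - y) = 2(-2.4 - 3.8) = 2(-6.2) = -12.4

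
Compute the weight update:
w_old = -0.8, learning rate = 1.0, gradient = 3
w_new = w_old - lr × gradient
w_new = -3.8

w_new = w - η·∂L/∂w = -0.8 - 1.0×(3) = -0.8 - (3) = -3.8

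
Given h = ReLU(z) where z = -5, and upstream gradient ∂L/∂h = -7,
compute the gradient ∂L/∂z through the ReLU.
∂L/∂z = 0

h = ReLU(-5) = 0
Since z < 0: ∂h/∂z = 0
∂L/∂z = ∂L/∂h · ∂h/∂z = -7 × 0 = 0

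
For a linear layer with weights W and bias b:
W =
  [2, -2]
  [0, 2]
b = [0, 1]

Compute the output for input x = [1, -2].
y = [6, -3]

Wx = [2×1 + -2×-2, 0×1 + 2×-2]
   = [6, -4]
y = Wx + b = [6 + 0, -4 + 1] = [6, -3]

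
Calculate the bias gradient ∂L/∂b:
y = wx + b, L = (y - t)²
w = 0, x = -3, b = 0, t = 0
∂L/∂b = 0

y = wx + b = (0)(-3) + 0 = 0
∂L/∂y = 2(y - t) = 2(0 - 0) = 0
∂y/∂b = 1
∂L/∂b = ∂L/∂y · ∂y/∂b = 0 × 1 = 0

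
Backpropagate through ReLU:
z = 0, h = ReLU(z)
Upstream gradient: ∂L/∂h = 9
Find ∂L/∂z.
∂L/∂z = 0

h = ReLU(0) = 0
At z = 0: ∂h/∂z = 0 (by convention)
∂L/∂z = ∂L/∂h · ∂h/∂z = 9 × 0 = 0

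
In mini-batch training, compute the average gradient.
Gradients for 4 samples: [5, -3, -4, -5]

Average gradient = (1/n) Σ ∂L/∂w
Average gradient = -1.75

Average = (1/4)(5 + -3 + -4 + -5) = -7/4 = -1.75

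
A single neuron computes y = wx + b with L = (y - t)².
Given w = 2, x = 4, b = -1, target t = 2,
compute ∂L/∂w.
∂L/∂w = 40

y = wx + b = (2)(4) + -1 = 7
∂L/∂y = 2(y - t) = 2(7 - 2) = 10
∂y/∂w = x = 4
∂L/∂w = ∂L/∂y · ∂y/∂w = 10 × 4 = 40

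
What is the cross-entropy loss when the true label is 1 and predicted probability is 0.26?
L = 1.347

L = -1·log(0.26) - 0·log(0.74) = -log(0.26) = 1.347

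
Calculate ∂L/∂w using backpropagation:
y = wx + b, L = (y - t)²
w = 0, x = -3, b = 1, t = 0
∂L/∂w = -6

y = wx + b = (0)(-3) + 1 = 1
∂L/∂y = 2(y - t) = 2(1 - 0) = 2
∂y/∂w = x = -3
∂L/∂w = ∂L/∂y · ∂y/∂w = 2 × -3 = -6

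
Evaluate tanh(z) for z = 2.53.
0.9874

tanh(2.53) = (e^(2.53) - e^(-2.53))/(e^(2.53) + e^(-2.53)) = 0.9874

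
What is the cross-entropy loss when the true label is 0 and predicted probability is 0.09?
L = 0.09431

L = -0·log(0.09) - 1·log(0.91) = -log(0.91) = 0.09431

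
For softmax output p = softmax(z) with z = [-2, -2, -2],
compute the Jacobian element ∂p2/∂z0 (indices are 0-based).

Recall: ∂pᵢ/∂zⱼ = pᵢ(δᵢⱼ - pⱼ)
∂p2/∂z0 = -0.1111

p = softmax(z) = [0.3333, 0.3333, 0.3333]
p2 = 0.3333, p0 = 0.3333

∂p2/∂z0 = -p2 × p0 = -0.3333 × 0.3333 = -0.1111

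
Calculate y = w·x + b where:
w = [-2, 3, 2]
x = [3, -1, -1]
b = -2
y = -13

y = (-2)(3) + (3)(-1) + (2)(-1) + -2 = -13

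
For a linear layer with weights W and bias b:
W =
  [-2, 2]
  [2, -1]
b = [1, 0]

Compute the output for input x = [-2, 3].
y = [11, -7]

Wx = [-2×-2 + 2×3, 2×-2 + -1×3]
   = [10, -7]
y = Wx + b = [10 + 1, -7 + 0] = [11, -7]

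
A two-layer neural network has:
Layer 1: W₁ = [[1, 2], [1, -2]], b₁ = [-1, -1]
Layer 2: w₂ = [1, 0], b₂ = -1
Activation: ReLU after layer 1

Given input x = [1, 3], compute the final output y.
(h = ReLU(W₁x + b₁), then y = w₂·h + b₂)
y = 5

Layer 1 pre-activation: z₁ = [6, -6]
After ReLU: h = [6, 0]
Layer 2 output: y = 1×6 + 0×0 + -1 = 5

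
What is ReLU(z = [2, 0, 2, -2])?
h = [2, 0, 2, 0]

ReLU applied element-wise: max(0,2)=2, max(0,0)=0, max(0,2)=2, max(0,-2)=0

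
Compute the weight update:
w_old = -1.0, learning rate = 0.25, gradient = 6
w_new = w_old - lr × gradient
w_new = -2.5

w_new = w - η·∂L/∂w = -1.0 - 0.25×(6) = -1.0 - (1.5) = -2.5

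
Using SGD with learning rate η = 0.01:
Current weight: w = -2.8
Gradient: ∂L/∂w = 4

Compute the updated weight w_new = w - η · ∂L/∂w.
w_new = -2.84

w_new = w - η·∂L/∂w = -2.8 - 0.01×(4) = -2.8 - (0.04) = -2.84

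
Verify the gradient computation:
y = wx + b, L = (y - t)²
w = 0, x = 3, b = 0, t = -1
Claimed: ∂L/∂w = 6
Correct

y = (0)(3) + 0 = 0
∂L/∂y = 2(y - t) = 2(0 - -1) = 2
∂y/∂w = x = 3
∂L/∂w = 2 × 3 = 6

Claimed value: 6
Correct: The correct gradient is 6.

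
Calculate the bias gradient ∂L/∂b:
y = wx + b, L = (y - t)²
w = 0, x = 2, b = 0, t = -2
∂L/∂b = 4

y = wx + b = (0)(2) + 0 = 0
∂L/∂y = 2(y - t) = 2(0 - -2) = 4
∂y/∂b = 1
∂L/∂b = ∂L/∂y · ∂y/∂b = 4 × 1 = 4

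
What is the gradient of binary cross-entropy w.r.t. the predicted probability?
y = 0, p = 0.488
∂L/∂p = 1.953

∂L/∂p = -y/p + (1-y)/(1-p) = 0 + 1/0.512 = 1.953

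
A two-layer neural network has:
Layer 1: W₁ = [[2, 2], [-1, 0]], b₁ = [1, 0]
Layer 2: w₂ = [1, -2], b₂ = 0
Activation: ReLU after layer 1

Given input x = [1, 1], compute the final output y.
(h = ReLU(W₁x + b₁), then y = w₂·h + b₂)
y = 5

Layer 1 pre-activation: z₁ = [5, -1]
After ReLU: h = [5, 0]
Layer 2 output: y = 1×5 + -2×0 + 0 = 5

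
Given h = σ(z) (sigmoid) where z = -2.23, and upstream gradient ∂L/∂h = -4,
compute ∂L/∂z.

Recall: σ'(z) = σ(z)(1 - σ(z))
∂L/∂z = -0.3506

σ(-2.23) = 0.09709
σ'(-2.23) = σ(-2.23)(1 - σ(-2.23)) = 0.09709 × 0.9029 = 0.08766
∂L/∂z = ∂L/∂h · σ'(z) = -4 × 0.08766 = -0.3506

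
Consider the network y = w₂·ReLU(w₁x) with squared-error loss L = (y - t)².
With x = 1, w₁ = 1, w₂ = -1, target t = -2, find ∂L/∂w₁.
∂L/∂w₁ = -2

Forward pass:
z = w₁x = 1×1 = 1
h = ReLU(1) = 1
y = w₂h = -1×1 = -1

Backward pass:
∂L/∂y = 2(y - t) = 2(-1 - -2) = 2
∂y/∂h = w₂ = -1
∂h/∂z = 1 (ReLU derivative)
∂z/∂w₁ = x = 1

∂L/∂w₁ = 2 × -1 × 1 × 1 = -2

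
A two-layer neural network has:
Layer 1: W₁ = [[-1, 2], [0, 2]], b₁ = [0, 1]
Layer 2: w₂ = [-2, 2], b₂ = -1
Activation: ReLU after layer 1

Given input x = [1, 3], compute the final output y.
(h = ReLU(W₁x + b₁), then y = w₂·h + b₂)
y = 3

Layer 1 pre-activation: z₁ = [5, 7]
After ReLU: h = [5, 7]
Layer 2 output: y = -2×5 + 2×7 + -1 = 3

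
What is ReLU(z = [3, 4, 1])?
h = [3, 4, 1]

ReLU applied element-wise: max(0,3)=3, max(0,4)=4, max(0,1)=1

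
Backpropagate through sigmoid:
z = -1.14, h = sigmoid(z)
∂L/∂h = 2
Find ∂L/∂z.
∂L/∂z = 0.3672

σ(-1.14) = 0.2423
σ'(-1.14) = σ(-1.14)(1 - σ(-1.14)) = 0.2423 × 0.7577 = 0.1836
∂L/∂z = ∂L/∂h · σ'(z) = 2 × 0.1836 = 0.3672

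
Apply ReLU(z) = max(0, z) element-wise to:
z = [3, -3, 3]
h = [3, 0, 3]

ReLU applied element-wise: max(0,3)=3, max(0,-3)=0, max(0,3)=3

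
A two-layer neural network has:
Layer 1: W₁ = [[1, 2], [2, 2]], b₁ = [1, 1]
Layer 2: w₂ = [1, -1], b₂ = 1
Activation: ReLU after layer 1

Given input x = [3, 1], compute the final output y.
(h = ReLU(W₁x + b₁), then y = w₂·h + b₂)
y = -2

Layer 1 pre-activation: z₁ = [6, 9]
After ReLU: h = [6, 9]
Layer 2 output: y = 1×6 + -1×9 + 1 = -2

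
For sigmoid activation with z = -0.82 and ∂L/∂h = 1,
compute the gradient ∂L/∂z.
∂L/∂z = 0.2123

σ(-0.82) = 0.3058
σ'(-0.82) = σ(-0.82)(1 - σ(-0.82)) = 0.3058 × 0.6942 = 0.2123
∂L/∂z = ∂L/∂h · σ'(z) = 1 × 0.2123 = 0.2123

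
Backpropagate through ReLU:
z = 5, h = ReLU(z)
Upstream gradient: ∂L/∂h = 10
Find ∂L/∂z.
∂L/∂z = 10

h = ReLU(5) = 5
Since z > 0: ∂h/∂z = 1
∂L/∂z = ∂L/∂h · ∂h/∂z = 10 × 1 = 10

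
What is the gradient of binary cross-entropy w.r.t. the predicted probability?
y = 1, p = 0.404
∂L/∂p = -2.475

∂L/∂p = -y/p + (1-y)/(1-p) = -1/0.404 + 0 = -2.475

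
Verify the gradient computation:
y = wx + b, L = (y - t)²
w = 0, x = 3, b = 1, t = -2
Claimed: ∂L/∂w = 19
Incorrect

y = (0)(3) + 1 = 1
∂L/∂y = 2(y - t) = 2(1 - -2) = 6
∂y/∂w = x = 3
∂L/∂w = 6 × 3 = 18

Claimed value: 19
Incorrect: The correct gradient is 18.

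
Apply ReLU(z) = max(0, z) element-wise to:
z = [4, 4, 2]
h = [4, 4, 2]

ReLU applied element-wise: max(0,4)=4, max(0,4)=4, max(0,2)=2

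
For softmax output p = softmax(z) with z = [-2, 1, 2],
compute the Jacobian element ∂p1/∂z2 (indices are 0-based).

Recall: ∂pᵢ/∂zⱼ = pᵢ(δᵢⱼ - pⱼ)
∂p1/∂z2 = -0.1915

p = softmax(z) = [0.01321, 0.2654, 0.7214]
p1 = 0.2654, p2 = 0.7214

∂p1/∂z2 = -p1 × p2 = -0.2654 × 0.7214 = -0.1915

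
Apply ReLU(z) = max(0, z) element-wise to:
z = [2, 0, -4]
h = [2, 0, 0]

ReLU applied element-wise: max(0,2)=2, max(0,0)=0, max(0,-4)=0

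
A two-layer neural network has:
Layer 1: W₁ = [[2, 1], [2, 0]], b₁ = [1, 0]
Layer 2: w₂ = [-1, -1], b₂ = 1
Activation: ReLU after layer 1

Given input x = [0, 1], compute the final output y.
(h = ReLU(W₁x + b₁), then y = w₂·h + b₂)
y = -1

Layer 1 pre-activation: z₁ = [2, 0]
After ReLU: h = [2, 0]
Layer 2 output: y = -1×2 + -1×0 + 1 = -1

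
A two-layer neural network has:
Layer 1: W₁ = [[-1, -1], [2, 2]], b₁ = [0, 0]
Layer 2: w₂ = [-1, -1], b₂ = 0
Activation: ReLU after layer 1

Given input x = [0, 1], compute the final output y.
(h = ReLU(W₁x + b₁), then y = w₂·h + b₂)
y = -2

Layer 1 pre-activation: z₁ = [-1, 2]
After ReLU: h = [0, 2]
Layer 2 output: y = -1×0 + -1×2 + 0 = -2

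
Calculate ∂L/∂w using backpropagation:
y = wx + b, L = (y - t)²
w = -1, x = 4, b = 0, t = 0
∂L/∂w = -32

y = wx + b = (-1)(4) + 0 = -4
∂L/∂y = 2(y - t) = 2(-4 - 0) = -8
∂y/∂w = x = 4
∂L/∂w = ∂L/∂y · ∂y/∂w = -8 × 4 = -32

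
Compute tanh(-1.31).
-0.8643

tanh(-1.31) = (e^(-1.31) - e^(1.31))/(e^(-1.31) + e^(1.31)) = -0.8643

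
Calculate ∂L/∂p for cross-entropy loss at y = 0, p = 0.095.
∂L/∂p = 1.105

∂L/∂p = -y/p + (1-y)/(1-p) = 0 + 1/0.905 = 1.105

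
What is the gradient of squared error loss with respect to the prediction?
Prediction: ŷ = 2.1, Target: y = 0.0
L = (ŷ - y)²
∂L/∂ŷ = 4.2

∂L/∂ŷ = 2(ŷ - y) = 2(2.1 - 0.0) = 2(2.1) = 4.2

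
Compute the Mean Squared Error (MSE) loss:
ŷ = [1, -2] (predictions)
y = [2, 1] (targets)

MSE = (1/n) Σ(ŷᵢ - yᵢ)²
MSE = 5

MSE = (1/2)((1-2)² + (-2-1)²) = (1/2)(1 + 9) = 5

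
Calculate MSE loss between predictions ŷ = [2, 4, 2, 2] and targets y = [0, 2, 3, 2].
MSE = 2.25

MSE = (1/4)((2-0)² + (4-2)² + (2-3)² + (2-2)²) = (1/4)(4 + 4 + 1 + 0) = 2.25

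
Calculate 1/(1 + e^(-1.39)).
0.8006

sigmoid(1.39) = 1/(1 + e^(-1.39)) = 1/(1 + 0.2491) = 0.8006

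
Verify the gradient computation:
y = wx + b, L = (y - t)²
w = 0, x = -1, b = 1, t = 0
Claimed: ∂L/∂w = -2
Correct

y = (0)(-1) + 1 = 1
∂L/∂y = 2(y - t) = 2(1 - 0) = 2
∂y/∂w = x = -1
∂L/∂w = 2 × -1 = -2

Claimed value: -2
Correct: The correct gradient is -2.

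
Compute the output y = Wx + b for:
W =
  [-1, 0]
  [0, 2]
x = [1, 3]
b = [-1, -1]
y = [-2, 5]

Wx = [-1×1 + 0×3, 0×1 + 2×3]
   = [-1, 6]
y = Wx + b = [-1 + -1, 6 + -1] = [-2, 5]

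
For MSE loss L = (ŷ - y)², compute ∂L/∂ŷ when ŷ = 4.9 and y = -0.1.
∂L/∂ŷ = 10.0

∂L/∂ŷ = 2(ŷ - y) = 2(4.9 - -0.1) = 2(5.0) = 10.0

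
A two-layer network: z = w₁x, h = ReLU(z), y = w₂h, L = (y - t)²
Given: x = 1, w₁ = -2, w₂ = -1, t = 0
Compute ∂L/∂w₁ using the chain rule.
∂L/∂w₁ = 0

Forward pass:
z = w₁x = -2×1 = -2
h = ReLU(-2) = 0
y = w₂h = -1×0 = 0

Backward pass:
∂L/∂y = 2(y - t) = 2(0 - 0) = 0
∂y/∂h = w₂ = -1
∂h/∂z = 0 (ReLU derivative)
∂z/∂w₁ = x = 1

∂L/∂w₁ = 0 × -1 × 0 × 1 = 0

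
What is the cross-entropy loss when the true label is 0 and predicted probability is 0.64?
L = 1.022

L = -0·log(0.64) - 1·log(0.36) = -log(0.36) = 1.022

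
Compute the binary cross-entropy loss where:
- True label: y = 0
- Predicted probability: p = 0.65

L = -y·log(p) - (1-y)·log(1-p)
L = 1.05

L = -0·log(0.65) - 1·log(0.35) = -log(0.35) = 1.05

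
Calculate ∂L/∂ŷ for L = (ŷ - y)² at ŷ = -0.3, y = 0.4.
∂L/∂ŷ = -1.4

∂L/∂ŷ = 2(ŷ - y) = 2(-0.3 - 0.4) = 2(-0.7) = -1.4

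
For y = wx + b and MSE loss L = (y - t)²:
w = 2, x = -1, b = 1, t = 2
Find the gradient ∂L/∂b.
∂L/∂b = -6

y = wx + b = (2)(-1) + 1 = -1
∂L/∂y = 2(y - t) = 2(-1 - 2) = -6
∂y/∂b = 1
∂L/∂b = ∂L/∂y · ∂y/∂b = -6 × 1 = -6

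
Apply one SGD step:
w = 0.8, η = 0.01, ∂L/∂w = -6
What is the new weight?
w_new = 0.86

w_new = w - η·∂L/∂w = 0.8 - 0.01×(-6) = 0.8 - (-0.06) = 0.86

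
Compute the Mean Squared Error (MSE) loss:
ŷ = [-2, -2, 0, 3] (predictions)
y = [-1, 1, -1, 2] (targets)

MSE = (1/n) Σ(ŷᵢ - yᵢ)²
MSE = 3

MSE = (1/4)((-2--1)² + (-2-1)² + (0--1)² + (3-2)²) = (1/4)(1 + 9 + 1 + 1) = 3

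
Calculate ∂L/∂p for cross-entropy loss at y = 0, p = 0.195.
∂L/∂p = 1.242

∂L/∂p = -y/p + (1-y)/(1-p) = 0 + 1/0.805 = 1.242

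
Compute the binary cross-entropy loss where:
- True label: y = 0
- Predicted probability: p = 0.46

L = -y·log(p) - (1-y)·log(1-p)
L = 0.6162

L = -0·log(0.46) - 1·log(0.54) = -log(0.54) = 0.6162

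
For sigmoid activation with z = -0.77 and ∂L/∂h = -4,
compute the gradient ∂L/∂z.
∂L/∂z = -0.8653

σ(-0.77) = 0.3165
σ'(-0.77) = σ(-0.77)(1 - σ(-0.77)) = 0.3165 × 0.6835 = 0.2163
∂L/∂z = ∂L/∂h · σ'(z) = -4 × 0.2163 = -0.8653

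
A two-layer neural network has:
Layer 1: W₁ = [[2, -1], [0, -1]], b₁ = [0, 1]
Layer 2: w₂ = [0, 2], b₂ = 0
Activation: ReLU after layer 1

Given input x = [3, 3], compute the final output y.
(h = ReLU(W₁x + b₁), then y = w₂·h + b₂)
y = 0

Layer 1 pre-activation: z₁ = [3, -2]
After ReLU: h = [3, 0]
Layer 2 output: y = 0×3 + 2×0 + 0 = 0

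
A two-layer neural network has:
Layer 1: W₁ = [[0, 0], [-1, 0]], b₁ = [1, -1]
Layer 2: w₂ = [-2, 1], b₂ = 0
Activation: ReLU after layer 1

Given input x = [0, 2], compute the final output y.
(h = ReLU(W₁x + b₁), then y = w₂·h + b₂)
y = -2

Layer 1 pre-activation: z₁ = [1, -1]
After ReLU: h = [1, 0]
Layer 2 output: y = -2×1 + 1×0 + 0 = -2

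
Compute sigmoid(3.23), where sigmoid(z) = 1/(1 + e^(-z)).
0.9619

sigmoid(3.23) = 1/(1 + e^(-3.23)) = 1/(1 + 0.03956) = 0.9619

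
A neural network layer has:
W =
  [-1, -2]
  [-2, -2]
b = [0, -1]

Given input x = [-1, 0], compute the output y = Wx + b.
y = [1, 1]

Wx = [-1×-1 + -2×0, -2×-1 + -2×0]
   = [1, 2]
y = Wx + b = [1 + 0, 2 + -1] = [1, 1]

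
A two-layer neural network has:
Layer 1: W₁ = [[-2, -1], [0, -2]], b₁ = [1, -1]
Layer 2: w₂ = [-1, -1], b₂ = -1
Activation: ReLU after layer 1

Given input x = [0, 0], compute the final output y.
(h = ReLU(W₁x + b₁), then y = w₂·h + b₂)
y = -2

Layer 1 pre-activation: z₁ = [1, -1]
After ReLU: h = [1, 0]
Layer 2 output: y = -1×1 + -1×0 + -1 = -2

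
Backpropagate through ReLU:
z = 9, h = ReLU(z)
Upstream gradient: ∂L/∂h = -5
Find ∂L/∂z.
∂L/∂z = -5

h = ReLU(9) = 9
Since z > 0: ∂h/∂z = 1
∂L/∂z = ∂L/∂h · ∂h/∂z = -5 × 1 = -5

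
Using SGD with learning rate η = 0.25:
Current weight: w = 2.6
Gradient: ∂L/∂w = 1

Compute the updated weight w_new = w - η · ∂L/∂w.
w_new = 2.35

w_new = w - η·∂L/∂w = 2.6 - 0.25×(1) = 2.6 - (0.25) = 2.35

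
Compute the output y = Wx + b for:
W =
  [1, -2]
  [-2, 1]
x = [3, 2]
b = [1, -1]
y = [0, -5]

Wx = [1×3 + -2×2, -2×3 + 1×2]
   = [-1, -4]
y = Wx + b = [-1 + 1, -4 + -1] = [0, -5]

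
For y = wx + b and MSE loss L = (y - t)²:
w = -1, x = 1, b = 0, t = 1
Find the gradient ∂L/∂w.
∂L/∂w = -4

y = wx + b = (-1)(1) + 0 = -1
∂L/∂y = 2(y - t) = 2(-1 - 1) = -4
∂y/∂w = x = 1
∂L/∂w = ∂L/∂y · ∂y/∂w = -4 × 1 = -4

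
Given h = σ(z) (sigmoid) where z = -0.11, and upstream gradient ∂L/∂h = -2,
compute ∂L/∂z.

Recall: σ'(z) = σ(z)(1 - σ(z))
∂L/∂z = -0.4985

σ(-0.11) = 0.4725
σ'(-0.11) = σ(-0.11)(1 - σ(-0.11)) = 0.4725 × 0.5275 = 0.2492
∂L/∂z = ∂L/∂h · σ'(z) = -2 × 0.2492 = -0.4985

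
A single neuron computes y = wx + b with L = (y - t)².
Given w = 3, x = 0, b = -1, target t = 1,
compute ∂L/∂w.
∂L/∂w = 0

y = wx + b = (3)(0) + -1 = -1
∂L/∂y = 2(y - t) = 2(-1 - 1) = -4
∂y/∂w = x = 0
∂L/∂w = ∂L/∂y · ∂y/∂w = -4 × 0 = 0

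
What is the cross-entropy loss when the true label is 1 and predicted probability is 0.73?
L = 0.3147

L = -1·log(0.73) - 0·log(0.27) = -log(0.73) = 0.3147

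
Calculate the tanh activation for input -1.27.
-0.8538

tanh(-1.27) = (e^(-1.27) - e^(1.27))/(e^(-1.27) + e^(1.27)) = -0.8538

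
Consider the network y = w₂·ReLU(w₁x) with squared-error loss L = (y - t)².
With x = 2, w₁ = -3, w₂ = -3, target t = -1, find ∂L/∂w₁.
∂L/∂w₁ = 0

Forward pass:
z = w₁x = -3×2 = -6
h = ReLU(-6) = 0
y = w₂h = -3×0 = 0

Backward pass:
∂L/∂y = 2(y - t) = 2(0 - -1) = 2
∂y/∂h = w₂ = -3
∂h/∂z = 0 (ReLU derivative)
∂z/∂w₁ = x = 2

∂L/∂w₁ = 2 × -3 × 0 × 2 = 0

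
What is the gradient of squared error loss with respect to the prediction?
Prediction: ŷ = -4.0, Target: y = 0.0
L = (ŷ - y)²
∂L/∂ŷ = -8.0

∂L/∂ŷ = 2(ŷ - y) = 2(-4.0 - 0.0) = 2(-4.0) = -8.0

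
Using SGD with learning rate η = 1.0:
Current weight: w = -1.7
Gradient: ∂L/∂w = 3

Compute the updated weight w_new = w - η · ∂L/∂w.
w_new = -4.7

w_new = w - η·∂L/∂w = -1.7 - 1.0×(3) = -1.7 - (3) = -4.7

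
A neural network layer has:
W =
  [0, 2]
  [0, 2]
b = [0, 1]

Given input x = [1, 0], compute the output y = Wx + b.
y = [0, 1]

Wx = [0×1 + 2×0, 0×1 + 2×0]
   = [0, 0]
y = Wx + b = [0 + 0, 0 + 1] = [0, 1]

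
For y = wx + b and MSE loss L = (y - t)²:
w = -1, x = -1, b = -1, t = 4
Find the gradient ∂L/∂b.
∂L/∂b = -8

y = wx + b = (-1)(-1) + -1 = 0
∂L/∂y = 2(y - t) = 2(0 - 4) = -8
∂y/∂b = 1
∂L/∂b = ∂L/∂y · ∂y/∂b = -8 × 1 = -8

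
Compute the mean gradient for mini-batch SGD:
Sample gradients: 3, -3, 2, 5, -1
Average gradient = 1.2

Average = (1/5)(3 + -3 + 2 + 5 + -1) = 6/5 = 1.2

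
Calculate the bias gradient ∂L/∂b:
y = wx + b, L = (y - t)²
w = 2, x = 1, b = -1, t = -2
∂L/∂b = 6

y = wx + b = (2)(1) + -1 = 1
∂L/∂y = 2(y - t) = 2(1 - -2) = 6
∂y/∂b = 1
∂L/∂b = ∂L/∂y · ∂y/∂b = 6 × 1 = 6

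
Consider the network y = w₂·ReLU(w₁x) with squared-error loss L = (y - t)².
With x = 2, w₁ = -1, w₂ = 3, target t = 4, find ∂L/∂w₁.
∂L/∂w₁ = 0

Forward pass:
z = w₁x = -1×2 = -2
h = ReLU(-2) = 0
y = w₂h = 3×0 = 0

Backward pass:
∂L/∂y = 2(y - t) = 2(0 - 4) = -8
∂y/∂h = w₂ = 3
∂h/∂z = 0 (ReLU derivative)
∂z/∂w₁ = x = 2

∂L/∂w₁ = -8 × 3 × 0 × 2 = 0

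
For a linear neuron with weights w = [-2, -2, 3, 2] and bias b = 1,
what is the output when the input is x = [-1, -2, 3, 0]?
y = 16

y = (-2)(-1) + (-2)(-2) + (3)(3) + (2)(0) + 1 = 16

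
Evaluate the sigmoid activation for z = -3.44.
0.03107

sigmoid(-3.44) = 1/(1 + e^(3.44)) = 1/(1 + 31.19) = 0.03107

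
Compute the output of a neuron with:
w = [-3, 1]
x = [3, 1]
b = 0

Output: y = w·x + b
y = -8

y = (-3)(3) + (1)(1) + 0 = -8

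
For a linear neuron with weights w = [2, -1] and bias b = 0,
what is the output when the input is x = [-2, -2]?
y = -2

y = (2)(-2) + (-1)(-2) + 0 = -2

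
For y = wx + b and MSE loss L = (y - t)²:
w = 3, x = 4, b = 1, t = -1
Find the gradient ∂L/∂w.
∂L/∂w = 112

y = wx + b = (3)(4) + 1 = 13
∂L/∂y = 2(y - t) = 2(13 - -1) = 28
∂y/∂w = x = 4
∂L/∂w = ∂L/∂y · ∂y/∂w = 28 × 4 = 112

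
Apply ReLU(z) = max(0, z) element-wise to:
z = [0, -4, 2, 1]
h = [0, 0, 2, 1]

ReLU applied element-wise: max(0,0)=0, max(0,-4)=0, max(0,2)=2, max(0,1)=1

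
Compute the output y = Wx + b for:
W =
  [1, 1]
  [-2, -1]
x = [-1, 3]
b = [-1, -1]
y = [1, -2]

Wx = [1×-1 + 1×3, -2×-1 + -1×3]
   = [2, -1]
y = Wx + b = [2 + -1, -1 + -1] = [1, -2]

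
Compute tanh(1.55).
0.9138

tanh(1.55) = (e^(1.55) - e^(-1.55))/(e^(1.55) + e^(-1.55)) = 0.9138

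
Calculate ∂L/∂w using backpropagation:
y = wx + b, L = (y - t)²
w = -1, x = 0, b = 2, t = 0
∂L/∂w = 0

y = wx + b = (-1)(0) + 2 = 2
∂L/∂y = 2(y - t) = 2(2 - 0) = 4
∂y/∂w = x = 0
∂L/∂w = ∂L/∂y · ∂y/∂w = 4 × 0 = 0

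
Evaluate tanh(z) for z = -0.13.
-0.1293

tanh(-0.13) = (e^(-0.13) - e^(0.13))/(e^(-0.13) + e^(0.13)) = -0.1293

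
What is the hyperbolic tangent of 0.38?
0.3627

tanh(0.38) = (e^(0.38) - e^(-0.38))/(e^(0.38) + e^(-0.38)) = 0.3627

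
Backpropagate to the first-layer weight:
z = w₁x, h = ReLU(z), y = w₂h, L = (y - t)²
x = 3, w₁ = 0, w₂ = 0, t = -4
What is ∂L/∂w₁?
∂L/∂w₁ = 0

Forward pass:
z = w₁x = 0×3 = 0
h = ReLU(0) = 0
y = w₂h = 0×0 = 0

Backward pass:
∂L/∂y = 2(y - t) = 2(0 - -4) = 8
∂y/∂h = w₂ = 0
∂h/∂z = 0 (ReLU derivative)
∂z/∂w₁ = x = 3

∂L/∂w₁ = 8 × 0 × 0 × 3 = 0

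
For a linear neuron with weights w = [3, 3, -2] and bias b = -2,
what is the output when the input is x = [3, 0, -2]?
y = 11

y = (3)(3) + (3)(0) + (-2)(-2) + -2 = 11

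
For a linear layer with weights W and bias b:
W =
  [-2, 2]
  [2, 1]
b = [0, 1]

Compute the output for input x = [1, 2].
y = [2, 5]

Wx = [-2×1 + 2×2, 2×1 + 1×2]
   = [2, 4]
y = Wx + b = [2 + 0, 4 + 1] = [2, 5]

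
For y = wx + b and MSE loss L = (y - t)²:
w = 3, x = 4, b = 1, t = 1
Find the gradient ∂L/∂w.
∂L/∂w = 96

y = wx + b = (3)(4) + 1 = 13
∂L/∂y = 2(y - t) = 2(13 - 1) = 24
∂y/∂w = x = 4
∂L/∂w = ∂L/∂y · ∂y/∂w = 24 × 4 = 96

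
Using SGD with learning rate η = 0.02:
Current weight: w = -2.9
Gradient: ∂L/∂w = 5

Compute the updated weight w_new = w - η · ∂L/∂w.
w_new = -3

w_new = w - η·∂L/∂w = -2.9 - 0.02×(5) = -2.9 - (0.1) = -3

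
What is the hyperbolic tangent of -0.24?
-0.2355

tanh(-0.24) = (e^(-0.24) - e^(0.24))/(e^(-0.24) + e^(0.24)) = -0.2355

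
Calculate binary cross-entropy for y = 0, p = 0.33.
L = 0.4005

L = -0·log(0.33) - 1·log(0.67) = -log(0.67) = 0.4005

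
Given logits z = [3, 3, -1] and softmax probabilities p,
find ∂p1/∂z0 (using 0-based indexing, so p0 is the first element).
∂p1/∂z0 = -0.2455

p = softmax(z) = [0.4955, 0.4955, 0.009075]
p1 = 0.4955, p0 = 0.4955

∂p1/∂z0 = -p1 × p0 = -0.4955 × 0.4955 = -0.2455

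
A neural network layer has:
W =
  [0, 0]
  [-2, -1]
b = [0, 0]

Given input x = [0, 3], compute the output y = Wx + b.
y = [0, -3]

Wx = [0×0 + 0×3, -2×0 + -1×3]
   = [0, -3]
y = Wx + b = [0 + 0, -3 + 0] = [0, -3]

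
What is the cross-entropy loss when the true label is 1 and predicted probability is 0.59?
L = 0.5276

L = -1·log(0.59) - 0·log(0.41) = -log(0.59) = 0.5276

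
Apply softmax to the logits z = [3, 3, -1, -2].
p = [0.4938, 0.4938, 0.009, 0.0033]

exp(z) = [20.09, 20.09, 0.3679, 0.1353]
Sum = 40.67
p = [0.4938, 0.4938, 0.009, 0.0033]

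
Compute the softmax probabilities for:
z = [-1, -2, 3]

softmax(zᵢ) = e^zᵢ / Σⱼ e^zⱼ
p = [0.0179, 0.0066, 0.9756]

exp(z) = [0.3679, 0.1353, 20.09]
Sum = 20.59
p = [0.0179, 0.0066, 0.9756]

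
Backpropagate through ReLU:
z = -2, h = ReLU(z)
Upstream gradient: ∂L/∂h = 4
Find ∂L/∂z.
∂L/∂z = 0

h = ReLU(-2) = 0
Since z < 0: ∂h/∂z = 0
∂L/∂z = ∂L/∂h · ∂h/∂z = 4 × 0 = 0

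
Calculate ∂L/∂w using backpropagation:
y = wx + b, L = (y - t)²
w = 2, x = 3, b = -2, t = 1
∂L/∂w = 18

y = wx + b = (2)(3) + -2 = 4
∂L/∂y = 2(y - t) = 2(4 - 1) = 6
∂y/∂w = x = 3
∂L/∂w = ∂L/∂y · ∂y/∂w = 6 × 3 = 18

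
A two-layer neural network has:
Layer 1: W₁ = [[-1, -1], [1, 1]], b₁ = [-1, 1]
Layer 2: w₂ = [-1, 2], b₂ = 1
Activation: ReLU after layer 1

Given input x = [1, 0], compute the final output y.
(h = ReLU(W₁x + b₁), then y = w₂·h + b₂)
y = 5

Layer 1 pre-activation: z₁ = [-2, 2]
After ReLU: h = [0, 2]
Layer 2 output: y = -1×0 + 2×2 + 1 = 5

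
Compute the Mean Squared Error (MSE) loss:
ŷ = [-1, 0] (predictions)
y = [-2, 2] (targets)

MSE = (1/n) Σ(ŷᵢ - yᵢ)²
MSE = 2.5

MSE = (1/2)((-1--2)² + (0-2)²) = (1/2)(1 + 4) = 2.5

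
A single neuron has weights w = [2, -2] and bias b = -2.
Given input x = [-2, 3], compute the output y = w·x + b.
y = -12

y = (2)(-2) + (-2)(3) + -2 = -12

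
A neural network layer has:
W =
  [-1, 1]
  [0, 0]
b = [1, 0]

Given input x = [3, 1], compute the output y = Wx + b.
y = [-1, 0]

Wx = [-1×3 + 1×1, 0×3 + 0×1]
   = [-2, 0]
y = Wx + b = [-2 + 1, 0 + 0] = [-1, 0]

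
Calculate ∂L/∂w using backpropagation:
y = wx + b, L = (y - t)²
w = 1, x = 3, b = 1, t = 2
∂L/∂w = 12

y = wx + b = (1)(3) + 1 = 4
∂L/∂y = 2(y - t) = 2(4 - 2) = 4
∂y/∂w = x = 3
∂L/∂w = ∂L/∂y · ∂y/∂w = 4 × 3 = 12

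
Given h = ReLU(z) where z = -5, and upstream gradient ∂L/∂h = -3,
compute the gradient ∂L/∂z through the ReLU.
∂L/∂z = 0

h = ReLU(-5) = 0
Since z < 0: ∂h/∂z = 0
∂L/∂z = ∂L/∂h · ∂h/∂z = -3 × 0 = 0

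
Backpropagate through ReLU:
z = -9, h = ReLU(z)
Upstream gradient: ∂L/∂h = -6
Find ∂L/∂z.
∂L/∂z = 0

h = ReLU(-9) = 0
Since z < 0: ∂h/∂z = 0
∂L/∂z = ∂L/∂h · ∂h/∂z = -6 × 0 = 0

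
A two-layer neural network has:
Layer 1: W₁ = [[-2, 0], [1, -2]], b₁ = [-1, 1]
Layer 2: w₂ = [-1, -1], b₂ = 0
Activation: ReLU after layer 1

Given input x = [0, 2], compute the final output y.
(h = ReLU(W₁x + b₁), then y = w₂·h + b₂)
y = 0

Layer 1 pre-activation: z₁ = [-1, -3]
After ReLU: h = [0, 0]
Layer 2 output: y = -1×0 + -1×0 + 0 = 0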